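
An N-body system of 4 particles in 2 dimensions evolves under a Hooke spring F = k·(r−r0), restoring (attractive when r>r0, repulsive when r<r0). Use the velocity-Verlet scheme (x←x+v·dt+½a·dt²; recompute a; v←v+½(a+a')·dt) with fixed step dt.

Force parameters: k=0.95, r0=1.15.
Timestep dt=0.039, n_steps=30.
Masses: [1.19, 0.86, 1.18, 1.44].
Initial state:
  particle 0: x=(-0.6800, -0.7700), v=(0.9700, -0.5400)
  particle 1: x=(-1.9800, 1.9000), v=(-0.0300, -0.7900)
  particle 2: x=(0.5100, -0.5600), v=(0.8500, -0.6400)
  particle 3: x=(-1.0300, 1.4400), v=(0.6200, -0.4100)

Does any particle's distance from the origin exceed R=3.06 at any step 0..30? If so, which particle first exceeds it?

no

step 0: x0=(-0.6800, -0.7700) x1=(-1.9800, 1.9000) x2=(0.5100, -0.5600) x3=(-1.0300, 1.4400)
step 1: x0=(-0.6427, -0.7894) x1=(-1.9792, 1.8665) x2=(0.5416, -0.5833) x3=(-1.0053, 1.4229)
step 2: x0=(-0.6066, -0.8055) x1=(-1.9742, 1.8275) x2=(0.5700, -0.6032) x3=(-0.9794, 1.4036)
step 3: x0=(-0.5716, -0.8184) x1=(-1.9651, 1.7831) x2=(0.5952, -0.6198) x3=(-0.9525, 1.3821)
step 4: x0=(-0.5379, -0.8280) x1=(-1.9518, 1.7333) x2=(0.6172, -0.6331) x3=(-0.9245, 1.3584)
step 5: x0=(-0.5054, -0.8344) x1=(-1.9342, 1.6783) x2=(0.6361, -0.6432) x3=(-0.8954, 1.3325)
step 6: x0=(-0.4742, -0.8377) x1=(-1.9124, 1.6182) x2=(0.6519, -0.6500) x3=(-0.8653, 1.3045)
step 7: x0=(-0.4443, -0.8381) x1=(-1.8863, 1.5532) x2=(0.6645, -0.6537) x3=(-0.8340, 1.2744)
step 8: x0=(-0.4156, -0.8355) x1=(-1.8561, 1.4833) x2=(0.6742, -0.6543) x3=(-0.8018, 1.2423)
step 9: x0=(-0.3882, -0.8302) x1=(-1.8219, 1.4089) x2=(0.6810, -0.6521) x3=(-0.7685, 1.2083)
step 10: x0=(-0.3621, -0.8222) x1=(-1.7837, 1.3301) x2=(0.6849, -0.6470) x3=(-0.7343, 1.1723)
step 11: x0=(-0.3372, -0.8118) x1=(-1.7416, 1.2472) x2=(0.6862, -0.6392) x3=(-0.6990, 1.1346)
step 12: x0=(-0.3136, -0.7991) x1=(-1.6960, 1.1605) x2=(0.6849, -0.6290) x3=(-0.6629, 1.0952)
step 13: x0=(-0.2912, -0.7842) x1=(-1.6468, 1.0703) x2=(0.6812, -0.6163) x3=(-0.6258, 1.0541)
step 14: x0=(-0.2700, -0.7673) x1=(-1.5944, 0.9768) x2=(0.6753, -0.6014) x3=(-0.5879, 1.0116)
step 15: x0=(-0.2498, -0.7487) x1=(-1.5389, 0.8804) x2=(0.6673, -0.5845) x3=(-0.5492, 0.9678)
step 16: x0=(-0.2308, -0.7286) x1=(-1.4807, 0.7813) x2=(0.6574, -0.5658) x3=(-0.5097, 0.9227)
step 17: x0=(-0.2128, -0.7071) x1=(-1.4198, 0.6799) x2=(0.6458, -0.5453) x3=(-0.4695, 0.8765)
step 18: x0=(-0.1958, -0.6845) x1=(-1.3568, 0.5765) x2=(0.6328, -0.5234) x3=(-0.4286, 0.8294)
step 19: x0=(-0.1797, -0.6611) x1=(-1.2917, 0.4713) x2=(0.6184, -0.5003) x3=(-0.3871, 0.7815)
step 20: x0=(-0.1644, -0.6369) x1=(-1.2249, 0.3649) x2=(0.6031, -0.4760) x3=(-0.3452, 0.7331)
step 21: x0=(-0.1498, -0.6124) x1=(-1.1568, 0.2573) x2=(0.5869, -0.4508) x3=(-0.3027, 0.6841)
step 22: x0=(-0.1359, -0.5875) x1=(-1.0875, 0.1489) x2=(0.5701, -0.4249) x3=(-0.2599, 0.6348)
step 23: x0=(-0.1226, -0.5627) x1=(-1.0176, 0.0399) x2=(0.5530, -0.3984) x3=(-0.2168, 0.5855)
step 24: x0=(-0.1097, -0.5381) x1=(-0.9472, -0.0693) x2=(0.5358, -0.3716) x3=(-0.1735, 0.5361)
step 25: x0=(-0.0972, -0.5137) x1=(-0.8766, -0.1787) x2=(0.5187, -0.3445) x3=(-0.1300, 0.4869)
step 26: x0=(-0.0849, -0.4899) x1=(-0.8064, -0.2881) x2=(0.5020, -0.3173) x3=(-0.0865, 0.4380)
step 27: x0=(-0.0728, -0.4667) x1=(-0.7366, -0.3975) x2=(0.4859, -0.2901) x3=(-0.0431, 0.3896)
step 28: x0=(-0.0608, -0.4441) x1=(-0.6677, -0.5069) x2=(0.4706, -0.2630) x3=(0.0003, 0.3418)
step 29: x0=(-0.0488, -0.4221) x1=(-0.5996, -0.6165) x2=(0.4562, -0.2360) x3=(0.0435, 0.2947)
step 30: x0=(-0.0370, -0.4006) x1=(-0.5326, -0.7265) x2=(0.4429, -0.2092) x3=(0.0865, 0.2485)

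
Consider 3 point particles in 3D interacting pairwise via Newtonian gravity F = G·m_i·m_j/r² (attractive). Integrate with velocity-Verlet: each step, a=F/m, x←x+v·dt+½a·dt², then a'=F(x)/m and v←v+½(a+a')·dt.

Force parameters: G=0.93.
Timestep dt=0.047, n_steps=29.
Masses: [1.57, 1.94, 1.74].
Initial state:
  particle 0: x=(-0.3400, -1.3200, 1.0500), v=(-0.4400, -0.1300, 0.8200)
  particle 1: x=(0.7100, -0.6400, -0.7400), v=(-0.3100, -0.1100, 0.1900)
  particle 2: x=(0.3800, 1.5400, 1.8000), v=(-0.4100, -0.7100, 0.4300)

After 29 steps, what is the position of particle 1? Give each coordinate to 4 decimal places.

(0.1583, -0.7740, -0.1511)

step 0: x0=(-0.3400, -1.3200, 1.0500) x1=(0.7100, -0.6400, -0.7400) x2=(0.3800, 1.5400, 1.8000)
step 1: x0=(-0.3604, -1.3258, 1.0882) x1=(0.6953, -0.6452, -0.7307) x2=(0.3607, 1.5064, 1.8200)
step 2: x0=(-0.3804, -1.3310, 1.1259) x1=(0.6802, -0.6503, -0.7206) x2=(0.3414, 1.4721, 1.8397)
step 3: x0=(-0.3999, -1.3355, 1.1630) x1=(0.6647, -0.6555, -0.7097) x2=(0.3220, 1.4374, 1.8590)
step 4: x0=(-0.4189, -1.3395, 1.1996) x1=(0.6490, -0.6607, -0.6980) x2=(0.3025, 1.4020, 1.8780)
step 5: x0=(-0.4374, -1.3428, 1.2356) x1=(0.6329, -0.6658, -0.6856) x2=(0.2830, 1.3661, 1.8966)
step 6: x0=(-0.4555, -1.3455, 1.2711) x1=(0.6165, -0.6709, -0.6724) x2=(0.2634, 1.3296, 1.9148)
step 7: x0=(-0.4731, -1.3475, 1.3061) x1=(0.5997, -0.6760, -0.6584) x2=(0.2438, 1.2924, 1.9326)
step 8: x0=(-0.4903, -1.3489, 1.3405) x1=(0.5827, -0.6811, -0.6437) x2=(0.2241, 1.2547, 1.9501)
step 9: x0=(-0.5070, -1.3497, 1.3745) x1=(0.5654, -0.6861, -0.6282) x2=(0.2044, 1.2164, 1.9671)
step 10: x0=(-0.5233, -1.3498, 1.4079) x1=(0.5478, -0.6911, -0.6120) x2=(0.1845, 1.1774, 1.9838)
step 11: x0=(-0.5391, -1.3493, 1.4409) x1=(0.5298, -0.6960, -0.5950) x2=(0.1646, 1.1377, 2.0000)
step 12: x0=(-0.5545, -1.3481, 1.4733) x1=(0.5116, -0.7009, -0.5772) x2=(0.1447, 1.0975, 2.0158)
step 13: x0=(-0.5695, -1.3462, 1.5053) x1=(0.4931, -0.7057, -0.5587) x2=(0.1246, 1.0565, 2.0312)
step 14: x0=(-0.5840, -1.3436, 1.5369) x1=(0.4743, -0.7105, -0.5394) x2=(0.1045, 1.0149, 2.0462)
step 15: x0=(-0.5980, -1.3403, 1.5679) x1=(0.4552, -0.7153, -0.5193) x2=(0.0842, 0.9725, 2.0608)
step 16: x0=(-0.6116, -1.3362, 1.5985) x1=(0.4359, -0.7199, -0.4985) x2=(0.0639, 0.9294, 2.0749)
step 17: x0=(-0.6247, -1.3315, 1.6286) x1=(0.4162, -0.7246, -0.4768) x2=(0.0434, 0.8856, 2.0885)
step 18: x0=(-0.6373, -1.3259, 1.6582) x1=(0.3963, -0.7291, -0.4544) x2=(0.0229, 0.8410, 2.1017)
step 19: x0=(-0.6495, -1.3196, 1.6874) x1=(0.3761, -0.7336, -0.4311) x2=(0.0022, 0.7956, 2.1143)
step 20: x0=(-0.6611, -1.3124, 1.7162) x1=(0.3556, -0.7380, -0.4070) x2=(-0.0186, 0.7494, 2.1265)
step 21: x0=(-0.6723, -1.3043, 1.7444) x1=(0.3348, -0.7423, -0.3821) x2=(-0.0395, 0.7024, 2.1382)
step 22: x0=(-0.6829, -1.2954, 1.7722) x1=(0.3138, -0.7466, -0.3564) x2=(-0.0606, 0.6544, 2.1493)
step 23: x0=(-0.6930, -1.2856, 1.7996) x1=(0.2924, -0.7508, -0.3298) x2=(-0.0819, 0.6056, 2.1599)
step 24: x0=(-0.7026, -1.2748, 1.8265) x1=(0.2708, -0.7549, -0.3023) x2=(-0.1033, 0.5557, 2.1699)
step 25: x0=(-0.7116, -1.2629, 1.8530) x1=(0.2489, -0.7589, -0.2739) x2=(-0.1249, 0.5048, 2.1793)
step 26: x0=(-0.7200, -1.2500, 1.8790) x1=(0.2267, -0.7628, -0.2446) x2=(-0.1468, 0.4529, 2.1882)
step 27: x0=(-0.7278, -1.2359, 1.9046) x1=(0.2042, -0.7666, -0.2144) x2=(-0.1688, 0.3998, 2.1963)
step 28: x0=(-0.7350, -1.2206, 1.9297) x1=(0.1814, -0.7703, -0.1832) x2=(-0.1912, 0.3455, 2.2039)
step 29: x0=(-0.7414, -1.2040, 1.9543) x1=(0.1583, -0.7740, -0.1511) x2=(-0.2138, 0.2899, 2.2107)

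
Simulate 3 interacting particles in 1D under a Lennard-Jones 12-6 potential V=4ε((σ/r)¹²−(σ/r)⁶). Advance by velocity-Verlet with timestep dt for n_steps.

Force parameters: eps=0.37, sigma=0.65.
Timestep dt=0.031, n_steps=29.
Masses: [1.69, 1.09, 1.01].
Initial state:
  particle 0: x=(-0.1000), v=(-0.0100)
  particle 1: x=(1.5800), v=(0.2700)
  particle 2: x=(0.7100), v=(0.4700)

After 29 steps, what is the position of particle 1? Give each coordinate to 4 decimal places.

step 0: x0=(-0.1000) x1=(1.5800) x2=(0.7100)
step 1: x0=(-0.0999) x1=(1.5879) x2=(0.7245)
step 2: x0=(-0.0991) x1=(1.5946) x2=(0.7388)
step 3: x0=(-0.0975) x1=(1.6003) x2=(0.7531)
step 4: x0=(-0.0951) x1=(1.6049) x2=(0.7673)
step 5: x0=(-0.0921) x1=(1.6083) x2=(0.7817)
step 6: x0=(-0.0884) x1=(1.6105) x2=(0.7962)
step 7: x0=(-0.0841) x1=(1.6115) x2=(0.8111)
step 8: x0=(-0.0792) x1=(1.6113) x2=(0.8262)
step 9: x0=(-0.0738) x1=(1.6099) x2=(0.8417)
step 10: x0=(-0.0678) x1=(1.6075) x2=(0.8573)
step 11: x0=(-0.0613) x1=(1.6044) x2=(0.8728)
step 12: x0=(-0.0543) x1=(1.6012) x2=(0.8877)
step 13: x0=(-0.0469) x1=(1.5989) x2=(0.9008)
step 14: x0=(-0.0390) x1=(1.5988) x2=(0.9108)
step 15: x0=(-0.0306) x1=(1.6021) x2=(0.9163)
step 16: x0=(-0.0218) x1=(1.6091) x2=(0.9171)
step 17: x0=(-0.0125) x1=(1.6190) x2=(0.9140)
step 18: x0=(-0.0028) x1=(1.6304) x2=(0.9084)
step 19: x0=(0.0076) x1=(1.6422) x2=(0.9015)
step 20: x0=(0.0185) x1=(1.6535) x2=(0.8940)
step 21: x0=(0.0301) x1=(1.6640) x2=(0.8864)
step 22: x0=(0.0424) x1=(1.6734) x2=(0.8788)
step 23: x0=(0.0554) x1=(1.6815) x2=(0.8713)
step 24: x0=(0.0693) x1=(1.6885) x2=(0.8637)
step 25: x0=(0.0839) x1=(1.6942) x2=(0.8562)
step 26: x0=(0.0992) x1=(1.6988) x2=(0.8487)
step 27: x0=(0.1149) x1=(1.7022) x2=(0.8418)
step 28: x0=(0.1306) x1=(1.7045) x2=(0.8361)
step 29: x0=(0.1453) x1=(1.7058) x2=(0.8332)

(1.7058)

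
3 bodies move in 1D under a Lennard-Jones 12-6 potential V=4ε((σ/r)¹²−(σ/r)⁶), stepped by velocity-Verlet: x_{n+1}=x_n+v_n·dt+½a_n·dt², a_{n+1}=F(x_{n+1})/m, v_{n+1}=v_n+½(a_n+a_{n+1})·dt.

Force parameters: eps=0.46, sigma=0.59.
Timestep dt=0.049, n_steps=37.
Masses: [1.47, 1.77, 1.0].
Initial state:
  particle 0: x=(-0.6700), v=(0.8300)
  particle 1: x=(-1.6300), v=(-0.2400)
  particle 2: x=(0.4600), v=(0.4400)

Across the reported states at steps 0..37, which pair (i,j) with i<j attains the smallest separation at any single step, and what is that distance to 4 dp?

pair (0,2), distance 0.5866

step 0: x0=(-0.6700) x1=(-1.6300) x2=(0.4600)
step 1: x0=(-0.6296) x1=(-1.6414) x2=(0.4813)
step 2: x0=(-0.5896) x1=(-1.6522) x2=(0.5021)
step 3: x0=(-0.5496) x1=(-1.6627) x2=(0.5224)
step 4: x0=(-0.5095) x1=(-1.6728) x2=(0.5419)
step 5: x0=(-0.4691) x1=(-1.6828) x2=(0.5608)
step 6: x0=(-0.4284) x1=(-1.6926) x2=(0.5788)
step 7: x0=(-0.3871) x1=(-1.7023) x2=(0.5958)
step 8: x0=(-0.3452) x1=(-1.7118) x2=(0.6116)
step 9: x0=(-0.3025) x1=(-1.7213) x2=(0.6261)
step 10: x0=(-0.2587) x1=(-1.7308) x2=(0.6390)
step 11: x0=(-0.2136) x1=(-1.7402) x2=(0.6499)
step 12: x0=(-0.1668) x1=(-1.7495) x2=(0.6582)
step 13: x0=(-0.1179) x1=(-1.7589) x2=(0.6635)
step 14: x0=(-0.0664) x1=(-1.7682) x2=(0.6647)
step 15: x0=(-0.0118) x1=(-1.7775) x2=(0.6615)
step 16: x0=(0.0439) x1=(-1.7868) x2=(0.6566)
step 17: x0=(0.0856) x1=(-1.7961) x2=(0.6722)
step 18: x0=(0.0933) x1=(-1.8054) x2=(0.7379)
step 19: x0=(0.0980) x1=(-1.8146) x2=(0.8079)
step 20: x0=(0.1056) x1=(-1.8239) x2=(0.8737)
step 21: x0=(0.1160) x1=(-1.8331) x2=(0.9353)
step 22: x0=(0.1286) x1=(-1.8424) x2=(0.9936)
step 23: x0=(0.1429) x1=(-1.8516) x2=(1.0495)
step 24: x0=(0.1585) x1=(-1.8609) x2=(1.1035)
step 25: x0=(0.1750) x1=(-1.8701) x2=(1.1560)
step 26: x0=(0.1924) x1=(-1.8793) x2=(1.2074)
step 27: x0=(0.2103) x1=(-1.8885) x2=(1.2579)
step 28: x0=(0.2288) x1=(-1.8978) x2=(1.3075)
step 29: x0=(0.2477) x1=(-1.9070) x2=(1.3566)
step 30: x0=(0.2669) x1=(-1.9162) x2=(1.4051)
step 31: x0=(0.2865) x1=(-1.9254) x2=(1.4533)
step 32: x0=(0.3062) x1=(-1.9346) x2=(1.5010)
step 33: x0=(0.3262) x1=(-1.9438) x2=(1.5484)
step 34: x0=(0.3464) x1=(-1.9530) x2=(1.5956)
step 35: x0=(0.3667) x1=(-1.9622) x2=(1.6425)
step 36: x0=(0.3872) x1=(-1.9714) x2=(1.6893)
step 37: x0=(0.4078) x1=(-1.9806) x2=(1.7358)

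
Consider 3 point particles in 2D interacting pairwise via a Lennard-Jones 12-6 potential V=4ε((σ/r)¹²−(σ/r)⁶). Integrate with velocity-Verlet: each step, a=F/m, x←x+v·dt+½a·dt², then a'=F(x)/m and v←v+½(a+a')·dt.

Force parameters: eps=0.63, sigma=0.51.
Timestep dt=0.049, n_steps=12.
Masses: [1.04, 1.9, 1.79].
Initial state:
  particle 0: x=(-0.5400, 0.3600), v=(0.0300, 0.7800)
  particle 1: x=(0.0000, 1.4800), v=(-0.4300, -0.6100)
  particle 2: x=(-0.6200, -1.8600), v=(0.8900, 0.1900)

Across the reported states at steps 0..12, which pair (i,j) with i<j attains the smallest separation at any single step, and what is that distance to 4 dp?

pair (0,1), distance 0.4728

step 0: x0=(-0.5400, 0.3600) x1=(0.0000, 1.4800) x2=(-0.6200, -1.8600)
step 1: x0=(-0.5385, 0.3983) x1=(-0.0211, 1.4501) x2=(-0.5764, -1.8507)
step 2: x0=(-0.5369, 0.4367) x1=(-0.0422, 1.4201) x2=(-0.5328, -1.8414)
step 3: x0=(-0.5352, 0.4755) x1=(-0.0634, 1.3899) x2=(-0.4892, -1.8321)
step 4: x0=(-0.5332, 0.5146) x1=(-0.0848, 1.3595) x2=(-0.4456, -1.8227)
step 5: x0=(-0.5309, 0.5545) x1=(-0.1063, 1.3287) x2=(-0.4019, -1.8134)
step 6: x0=(-0.5279, 0.5955) x1=(-0.1282, 1.2972) x2=(-0.3583, -1.8041)
step 7: x0=(-0.5238, 0.6387) x1=(-0.1507, 1.2646) x2=(-0.3147, -1.7948)
step 8: x0=(-0.5174, 0.6855) x1=(-0.1745, 1.2300) x2=(-0.2711, -1.7855)
step 9: x0=(-0.5074, 0.7381) x1=(-0.2002, 1.1923) x2=(-0.2275, -1.7762)
step 10: x0=(-0.5042, 0.7806) x1=(-0.2222, 1.1600) x2=(-0.1839, -1.7668)
step 11: x0=(-0.6504, 0.6222) x1=(-0.1625, 1.2378) x2=(-0.1403, -1.7575)
step 12: x0=(-0.7948, 0.4660) x1=(-0.1037, 1.3143) x2=(-0.0967, -1.7482)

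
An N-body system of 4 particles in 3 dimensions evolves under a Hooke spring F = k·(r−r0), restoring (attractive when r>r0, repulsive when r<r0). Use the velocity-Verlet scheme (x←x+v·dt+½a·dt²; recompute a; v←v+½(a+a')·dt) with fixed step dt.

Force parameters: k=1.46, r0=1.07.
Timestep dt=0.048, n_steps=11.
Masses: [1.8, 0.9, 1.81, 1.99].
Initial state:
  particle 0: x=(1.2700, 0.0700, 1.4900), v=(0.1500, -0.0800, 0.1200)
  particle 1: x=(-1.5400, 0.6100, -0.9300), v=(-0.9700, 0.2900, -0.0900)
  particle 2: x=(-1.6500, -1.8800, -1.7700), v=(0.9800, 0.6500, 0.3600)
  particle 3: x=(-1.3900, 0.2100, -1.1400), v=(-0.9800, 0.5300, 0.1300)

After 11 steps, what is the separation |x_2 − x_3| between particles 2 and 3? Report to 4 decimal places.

1.6723

step 0: x0=(1.2700, 0.0700, 1.4900) x1=(-1.5400, 0.6100, -0.9300) x2=(-1.6500, -1.8800, -1.7700) x3=(-1.3900, 0.2100, -1.1400)
step 1: x0=(1.2714, 0.0652, 1.4900) x1=(-1.5833, 0.6214, -0.9315) x2=(-1.6007, -1.8450, -1.7496) x3=(-1.4354, 0.2340, -1.1327)
step 2: x0=(1.2613, 0.0586, 1.4786) x1=(-1.6197, 0.6277, -0.9274) x2=(-1.5470, -1.8026, -1.7231) x3=(-1.4773, 0.2552, -1.1231)
step 3: x0=(1.2395, 0.0504, 1.4559) x1=(-1.6489, 0.6293, -0.9175) x2=(-1.4894, -1.7530, -1.6905) x3=(-1.5156, 0.2735, -1.1114)
step 4: x0=(1.2063, 0.0406, 1.4220) x1=(-1.6709, 0.6261, -0.9017) x2=(-1.4281, -1.6965, -1.6522) x3=(-1.5503, 0.2889, -1.0976)
step 5: x0=(1.1618, 0.0295, 1.3773) x1=(-1.6853, 0.6186, -0.8802) x2=(-1.3634, -1.6333, -1.6082) x3=(-1.5811, 0.3015, -1.0817)
step 6: x0=(1.1064, 0.0173, 1.3222) x1=(-1.6922, 0.6069, -0.8529) x2=(-1.2957, -1.5638, -1.5589) x3=(-1.6082, 0.3113, -1.0639)
step 7: x0=(1.0405, 0.0040, 1.2572) x1=(-1.6916, 0.5914, -0.8198) x2=(-1.2255, -1.4884, -1.5045) x3=(-1.6316, 0.3184, -1.0442)
step 8: x0=(0.9644, -0.0102, 1.1827) x1=(-1.6834, 0.5723, -0.7810) x2=(-1.1529, -1.4074, -1.4454) x3=(-1.6513, 0.3229, -1.0230)
step 9: x0=(0.8789, -0.0250, 1.0994) x1=(-1.6678, 0.5499, -0.7366) x2=(-1.0785, -1.3214, -1.3818) x3=(-1.6675, 0.3248, -1.0003)
step 10: x0=(0.7844, -0.0403, 1.0080) x1=(-1.6448, 0.5245, -0.6868) x2=(-1.0025, -1.2309, -1.3142) x3=(-1.6803, 0.3244, -0.9764)
step 11: x0=(0.6817, -0.0560, 0.9092) x1=(-1.6145, 0.4962, -0.6317) x2=(-0.9253, -1.1363, -1.2430) x3=(-1.6901, 0.3220, -0.9515)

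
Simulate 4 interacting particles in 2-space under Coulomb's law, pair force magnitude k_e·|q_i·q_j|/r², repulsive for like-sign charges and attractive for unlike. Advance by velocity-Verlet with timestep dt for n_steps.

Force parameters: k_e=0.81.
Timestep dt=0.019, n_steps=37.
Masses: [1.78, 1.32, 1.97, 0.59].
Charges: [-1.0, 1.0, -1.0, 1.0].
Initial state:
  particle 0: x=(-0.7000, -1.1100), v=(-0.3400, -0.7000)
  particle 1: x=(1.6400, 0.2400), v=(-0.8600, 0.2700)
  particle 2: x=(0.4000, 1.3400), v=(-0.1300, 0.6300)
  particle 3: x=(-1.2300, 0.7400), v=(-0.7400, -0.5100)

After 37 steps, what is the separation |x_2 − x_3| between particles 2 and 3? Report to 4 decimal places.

2.4476

step 0: x0=(-0.7000, -1.1100) x1=(1.6400, 0.2400) x2=(0.4000, 1.3400) x3=(-1.2300, 0.7400)
step 1: x0=(-0.7065, -1.1233) x1=(1.6236, 0.2451) x2=(0.3975, 1.3520) x3=(-1.2440, 0.7303)
step 2: x0=(-0.7129, -1.1365) x1=(1.6072, 0.2503) x2=(0.3951, 1.3639) x3=(-1.2579, 0.7205)
step 3: x0=(-0.7194, -1.1498) x1=(1.5907, 0.2555) x2=(0.3926, 1.3758) x3=(-1.2716, 0.7107)
step 4: x0=(-0.7259, -1.1629) x1=(1.5742, 0.2608) x2=(0.3902, 1.3876) x3=(-1.2852, 0.7008)
step 5: x0=(-0.7323, -1.1761) x1=(1.5575, 0.2661) x2=(0.3877, 1.3994) x3=(-1.2987, 0.6908)
step 6: x0=(-0.7388, -1.1892) x1=(1.5409, 0.2714) x2=(0.3853, 1.4112) x3=(-1.3121, 0.6808)
step 7: x0=(-0.7453, -1.2023) x1=(1.5241, 0.2768) x2=(0.3828, 1.4229) x3=(-1.3254, 0.6707)
step 8: x0=(-0.7517, -1.2153) x1=(1.5074, 0.2822) x2=(0.3804, 1.4346) x3=(-1.3385, 0.6606)
step 9: x0=(-0.7582, -1.2283) x1=(1.4905, 0.2876) x2=(0.3780, 1.4462) x3=(-1.3516, 0.6504)
step 10: x0=(-0.7647, -1.2413) x1=(1.4736, 0.2931) x2=(0.3756, 1.4578) x3=(-1.3645, 0.6401)
step 11: x0=(-0.7712, -1.2543) x1=(1.4566, 0.2987) x2=(0.3732, 1.4694) x3=(-1.3774, 0.6298)
step 12: x0=(-0.7777, -1.2672) x1=(1.4396, 0.3042) x2=(0.3708, 1.4809) x3=(-1.3901, 0.6194)
step 13: x0=(-0.7841, -1.2800) x1=(1.4226, 0.3099) x2=(0.3684, 1.4924) x3=(-1.4028, 0.6090)
step 14: x0=(-0.7906, -1.2929) x1=(1.4054, 0.3155) x2=(0.3660, 1.5038) x3=(-1.4154, 0.5986)
step 15: x0=(-0.7971, -1.3057) x1=(1.3882, 0.3212) x2=(0.3637, 1.5152) x3=(-1.4278, 0.5880)
step 16: x0=(-0.8036, -1.3184) x1=(1.3710, 0.3270) x2=(0.3614, 1.5265) x3=(-1.4402, 0.5774)
step 17: x0=(-0.8101, -1.3311) x1=(1.3537, 0.3328) x2=(0.3590, 1.5378) x3=(-1.4525, 0.5668)
step 18: x0=(-0.8166, -1.3438) x1=(1.3364, 0.3387) x2=(0.3567, 1.5490) x3=(-1.4648, 0.5561)
step 19: x0=(-0.8231, -1.3565) x1=(1.3190, 0.3446) x2=(0.3544, 1.5602) x3=(-1.4769, 0.5453)
step 20: x0=(-0.8296, -1.3691) x1=(1.3015, 0.3505) x2=(0.3521, 1.5714) x3=(-1.4890, 0.5345)
step 21: x0=(-0.8361, -1.3817) x1=(1.2840, 0.3565) x2=(0.3499, 1.5824) x3=(-1.5010, 0.5237)
step 22: x0=(-0.8426, -1.3942) x1=(1.2665, 0.3626) x2=(0.3476, 1.5935) x3=(-1.5129, 0.5127)
step 23: x0=(-0.8491, -1.4067) x1=(1.2488, 0.3687) x2=(0.3454, 1.6044) x3=(-1.5248, 0.5017)
step 24: x0=(-0.8556, -1.4192) x1=(1.2312, 0.3749) x2=(0.3431, 1.6154) x3=(-1.5366, 0.4907)
step 25: x0=(-0.8621, -1.4316) x1=(1.2135, 0.3812) x2=(0.3409, 1.6262) x3=(-1.5483, 0.4796)
step 26: x0=(-0.8686, -1.4440) x1=(1.1957, 0.3874) x2=(0.3387, 1.6370) x3=(-1.5600, 0.4684)
step 27: x0=(-0.8751, -1.4564) x1=(1.1779, 0.3938) x2=(0.3366, 1.6478) x3=(-1.5716, 0.4572)
step 28: x0=(-0.8817, -1.4687) x1=(1.1601, 0.4002) x2=(0.3344, 1.6585) x3=(-1.5832, 0.4460)
step 29: x0=(-0.8882, -1.4810) x1=(1.1422, 0.4067) x2=(0.3323, 1.6691) x3=(-1.5946, 0.4346)
step 30: x0=(-0.8947, -1.4932) x1=(1.1243, 0.4132) x2=(0.3301, 1.6797) x3=(-1.6061, 0.4232)
step 31: x0=(-0.9012, -1.5054) x1=(1.1063, 0.4198) x2=(0.3280, 1.6902) x3=(-1.6175, 0.4118)
step 32: x0=(-0.9078, -1.5176) x1=(1.0883, 0.4265) x2=(0.3259, 1.7007) x3=(-1.6288, 0.4003)
step 33: x0=(-0.9143, -1.5297) x1=(1.0702, 0.4332) x2=(0.3238, 1.7111) x3=(-1.6401, 0.3887)
step 34: x0=(-0.9208, -1.5418) x1=(1.0521, 0.4400) x2=(0.3218, 1.7214) x3=(-1.6513, 0.3770)
step 35: x0=(-0.9274, -1.5539) x1=(1.0340, 0.4469) x2=(0.3197, 1.7317) x3=(-1.6625, 0.3653)
step 36: x0=(-0.9339, -1.5659) x1=(1.0158, 0.4538) x2=(0.3177, 1.7419) x3=(-1.6737, 0.3536)
step 37: x0=(-0.9405, -1.5778) x1=(0.9976, 0.4609) x2=(0.3157, 1.7521) x3=(-1.6848, 0.3417)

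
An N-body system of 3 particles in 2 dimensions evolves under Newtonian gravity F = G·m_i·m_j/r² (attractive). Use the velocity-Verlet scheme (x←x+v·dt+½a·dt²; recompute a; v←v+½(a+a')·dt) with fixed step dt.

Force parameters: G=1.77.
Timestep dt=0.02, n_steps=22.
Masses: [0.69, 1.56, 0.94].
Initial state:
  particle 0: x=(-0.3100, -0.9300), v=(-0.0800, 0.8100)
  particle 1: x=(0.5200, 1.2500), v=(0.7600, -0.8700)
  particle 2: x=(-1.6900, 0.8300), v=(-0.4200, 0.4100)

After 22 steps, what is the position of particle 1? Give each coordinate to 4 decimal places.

(0.8142, 0.8411)

step 0: x0=(-0.3100, -0.9300) x1=(0.5200, 1.2500) x2=(-1.6900, 0.8300)
step 1: x0=(-0.3116, -0.9137) x1=(0.5351, 1.2325) x2=(-1.6983, 0.8382)
step 2: x0=(-0.3132, -0.8970) x1=(0.5501, 1.2150) x2=(-1.7063, 0.8463)
step 3: x0=(-0.3148, -0.8801) x1=(0.5649, 1.1973) x2=(-1.7140, 0.8544)
step 4: x0=(-0.3164, -0.8628) x1=(0.5795, 1.1795) x2=(-1.7214, 0.8625)
step 5: x0=(-0.3181, -0.8453) x1=(0.5940, 1.1617) x2=(-1.7286, 0.8705)
step 6: x0=(-0.3197, -0.8274) x1=(0.6083, 1.1437) x2=(-1.7355, 0.8784)
step 7: x0=(-0.3212, -0.8092) x1=(0.6224, 1.1256) x2=(-1.7422, 0.8863)
step 8: x0=(-0.3228, -0.7907) x1=(0.6364, 1.1074) x2=(-1.7486, 0.8942)
step 9: x0=(-0.3244, -0.7719) x1=(0.6503, 1.0891) x2=(-1.7548, 0.9020)
step 10: x0=(-0.3259, -0.7527) x1=(0.6639, 1.0706) x2=(-1.7607, 0.9097)
step 11: x0=(-0.3274, -0.7332) x1=(0.6774, 1.0521) x2=(-1.7663, 0.9173)
step 12: x0=(-0.3288, -0.7134) x1=(0.6907, 1.0335) x2=(-1.7717, 0.9249)
step 13: x0=(-0.3302, -0.6933) x1=(0.7039, 1.0147) x2=(-1.7768, 0.9325)
step 14: x0=(-0.3316, -0.6728) x1=(0.7169, 0.9959) x2=(-1.7817, 0.9399)
step 15: x0=(-0.3329, -0.6519) x1=(0.7297, 0.9769) x2=(-1.7864, 0.9473)
step 16: x0=(-0.3341, -0.6308) x1=(0.7423, 0.9579) x2=(-1.7908, 0.9546)
step 17: x0=(-0.3353, -0.6092) x1=(0.7547, 0.9387) x2=(-1.7949, 0.9618)
step 18: x0=(-0.3364, -0.5873) x1=(0.7670, 0.9194) x2=(-1.7988, 0.9690)
step 19: x0=(-0.3374, -0.5651) x1=(0.7791, 0.9000) x2=(-1.8025, 0.9760)
step 20: x0=(-0.3383, -0.5424) x1=(0.7910, 0.8805) x2=(-1.8060, 0.9830)
step 21: x0=(-0.3391, -0.5194) x1=(0.8027, 0.8609) x2=(-1.8092, 0.9899)
step 22: x0=(-0.3398, -0.4961) x1=(0.8142, 0.8411) x2=(-1.8121, 0.9967)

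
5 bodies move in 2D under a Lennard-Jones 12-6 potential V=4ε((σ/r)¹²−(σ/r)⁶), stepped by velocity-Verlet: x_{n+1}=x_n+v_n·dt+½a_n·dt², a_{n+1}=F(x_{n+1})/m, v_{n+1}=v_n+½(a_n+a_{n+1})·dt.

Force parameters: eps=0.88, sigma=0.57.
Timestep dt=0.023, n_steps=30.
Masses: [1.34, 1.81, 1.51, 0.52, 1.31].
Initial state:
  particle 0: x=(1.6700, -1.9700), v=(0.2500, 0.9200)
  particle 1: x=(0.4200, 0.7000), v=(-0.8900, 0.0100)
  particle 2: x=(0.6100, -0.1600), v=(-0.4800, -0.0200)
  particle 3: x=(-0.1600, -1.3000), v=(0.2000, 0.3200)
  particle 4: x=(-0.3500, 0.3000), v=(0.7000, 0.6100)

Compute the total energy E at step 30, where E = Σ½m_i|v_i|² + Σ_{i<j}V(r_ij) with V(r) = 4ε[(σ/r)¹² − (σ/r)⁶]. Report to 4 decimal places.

step 0: x0=(1.6700, -1.9700) x1=(0.4200, 0.7000) x2=(0.6100, -0.1600) x3=(-0.1600, -1.3000) x4=(-0.3500, 0.3000)
step 1: x0=(1.6757, -1.9488) x1=(0.3994, 0.6999) x2=(0.5988, -0.1602) x3=(-0.1554, -1.2926) x4=(-0.3335, 0.3141)
step 2: x0=(1.6815, -1.9277) x1=(0.3783, 0.6991) x2=(0.5874, -0.1598) x3=(-0.1507, -1.2851) x4=(-0.3161, 0.3286)
step 3: x0=(1.6872, -1.9065) x1=(0.3566, 0.6975) x2=(0.5756, -0.1589) x3=(-0.1460, -1.2775) x4=(-0.2975, 0.3434)
step 4: x0=(1.6930, -1.8853) x1=(0.3341, 0.6950) x2=(0.5635, -0.1573) x3=(-0.1412, -1.2698) x4=(-0.2775, 0.3588)
step 5: x0=(1.6987, -1.8642) x1=(0.3108, 0.6916) x2=(0.5510, -0.1552) x3=(-0.1363, -1.2619) x4=(-0.2559, 0.3747)
step 6: x0=(1.7044, -1.8430) x1=(0.2873, 0.6875) x2=(0.5381, -0.1524) x3=(-0.1314, -1.2540) x4=(-0.2335, 0.3906)
step 7: x0=(1.7102, -1.8218) x1=(0.2671, 0.6848) x2=(0.5247, -0.1490) x3=(-0.1264, -1.2459) x4=(-0.2153, 0.4039)
step 8: x0=(1.7159, -1.8006) x1=(0.2608, 0.6897) x2=(0.5109, -0.1448) x3=(-0.1213, -1.2377) x4=(-0.2156, 0.4058)
step 9: x0=(1.7216, -1.7795) x1=(0.2699, 0.7033) x2=(0.4965, -0.1399) x3=(-0.1162, -1.2293) x4=(-0.2367, 0.3948)
step 10: x0=(1.7273, -1.7583) x1=(0.2831, 0.7188) x2=(0.4816, -0.1342) x3=(-0.1110, -1.2208) x4=(-0.2629, 0.3800)
step 11: x0=(1.7330, -1.7371) x1=(0.2964, 0.7339) x2=(0.4661, -0.1278) x3=(-0.1057, -1.2121) x4=(-0.2886, 0.3651)
step 12: x0=(1.7387, -1.7159) x1=(0.3089, 0.7480) x2=(0.4502, -0.1207) x3=(-0.1003, -1.2032) x4=(-0.3127, 0.3506)
step 13: x0=(1.7444, -1.6947) x1=(0.3206, 0.7610) x2=(0.4337, -0.1128) x3=(-0.0948, -1.1941) x4=(-0.3351, 0.3366)
step 14: x0=(1.7501, -1.6735) x1=(0.3316, 0.7732) x2=(0.4168, -0.1043) x3=(-0.0892, -1.1848) x4=(-0.3560, 0.3229)
step 15: x0=(1.7558, -1.6523) x1=(0.3421, 0.7846) x2=(0.3992, -0.0950) x3=(-0.0836, -1.1752) x4=(-0.3756, 0.3094)
step 16: x0=(1.7615, -1.6311) x1=(0.3523, 0.7953) x2=(0.3812, -0.0850) x3=(-0.0778, -1.1654) x4=(-0.3941, 0.2960)
step 17: x0=(1.7672, -1.6099) x1=(0.3621, 0.8053) x2=(0.3625, -0.0744) x3=(-0.0719, -1.1554) x4=(-0.4116, 0.2826)
step 18: x0=(1.7729, -1.5887) x1=(0.3717, 0.8147) x2=(0.3433, -0.0630) x3=(-0.0660, -1.1451) x4=(-0.4280, 0.2690)
step 19: x0=(1.7785, -1.5675) x1=(0.3811, 0.8235) x2=(0.3234, -0.0509) x3=(-0.0600, -1.1345) x4=(-0.4434, 0.2554)
step 20: x0=(1.7842, -1.5463) x1=(0.3903, 0.8318) x2=(0.3028, -0.0380) x3=(-0.0539, -1.1235) x4=(-0.4577, 0.2415)
step 21: x0=(1.7899, -1.5251) x1=(0.3993, 0.8395) x2=(0.2814, -0.0244) x3=(-0.0477, -1.1123) x4=(-0.4710, 0.2274)
step 22: x0=(1.7955, -1.5039) x1=(0.4081, 0.8466) x2=(0.2592, -0.0101) x3=(-0.0414, -1.1007) x4=(-0.4831, 0.2130)
step 23: x0=(1.8012, -1.4826) x1=(0.4167, 0.8533) x2=(0.2361, 0.0051) x3=(-0.0351, -1.0887) x4=(-0.4939, 0.1984)
step 24: x0=(1.8068, -1.4614) x1=(0.4252, 0.8594) x2=(0.2120, 0.0209) x3=(-0.0287, -1.0763) x4=(-0.5033, 0.1835)
step 25: x0=(1.8125, -1.4402) x1=(0.4335, 0.8650) x2=(0.1868, 0.0375) x3=(-0.0223, -1.0636) x4=(-0.5113, 0.1682)
step 26: x0=(1.8181, -1.4190) x1=(0.4416, 0.8700) x2=(0.1604, 0.0548) x3=(-0.0158, -1.0504) x4=(-0.5177, 0.1527)
step 27: x0=(1.8238, -1.3978) x1=(0.4495, 0.8746) x2=(0.1331, 0.0727) x3=(-0.0093, -1.0369) x4=(-0.5226, 0.1371)
step 28: x0=(1.8294, -1.3765) x1=(0.4572, 0.8787) x2=(0.1052, 0.0911) x3=(-0.0028, -1.0228) x4=(-0.5266, 0.1213)
step 29: x0=(1.8350, -1.3553) x1=(0.4646, 0.8823) x2=(0.0780, 0.1100) x3=(0.0036, -1.0083) x4=(-0.5310, 0.1055)
step 30: x0=(1.8406, -1.3341) x1=(0.4718, 0.8854) x2=(0.0538, 0.1293) x3=(0.0101, -0.9934) x4=(-0.5386, 0.0897)
step 0 velocities: v0=(0.2500, 0.9200) v1=(-0.8900, 0.0100) v2=(-0.4800, -0.0200) v3=(0.2000, 0.3200) v4=(0.7000, 0.6100)
step 0: KE=2.1019, PE=-0.6108, E=1.4910
step 30 velocities: v0=(0.2444, 0.9230) v1=(0.3063, 0.1256) v2=(-0.9237, 0.8552) v3=(0.2781, 0.6611) v4=(-0.4667, -0.6971)
step 30: KE=2.5011, PE=-0.9936, E=1.5075

1.5075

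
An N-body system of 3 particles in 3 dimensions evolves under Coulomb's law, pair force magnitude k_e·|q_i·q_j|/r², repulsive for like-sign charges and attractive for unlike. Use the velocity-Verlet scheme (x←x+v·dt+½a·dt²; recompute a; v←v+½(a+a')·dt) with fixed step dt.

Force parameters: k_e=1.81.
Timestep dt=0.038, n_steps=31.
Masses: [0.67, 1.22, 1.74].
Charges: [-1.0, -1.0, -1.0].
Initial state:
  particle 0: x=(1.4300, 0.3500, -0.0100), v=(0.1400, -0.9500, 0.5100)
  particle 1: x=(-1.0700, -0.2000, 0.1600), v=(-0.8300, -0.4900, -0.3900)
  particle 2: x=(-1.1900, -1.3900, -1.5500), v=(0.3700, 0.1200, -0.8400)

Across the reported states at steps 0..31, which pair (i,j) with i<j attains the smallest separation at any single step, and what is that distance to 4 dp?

pair (1,2), distance 2.0861

step 0: x0=(1.4300, 0.3500, -0.0100) x1=(-1.0700, -0.2000, 0.1600) x2=(-1.1900, -1.3900, -1.5500)
step 1: x0=(1.4357, 0.3140, 0.0094) x1=(-1.1017, -0.2185, 0.1454) x2=(-1.1760, -1.3856, -1.5821)
step 2: x0=(1.4423, 0.2784, 0.0290) x1=(-1.1337, -0.2368, 0.1312) x2=(-1.1621, -1.3814, -1.6145)
step 3: x0=(1.4496, 0.2429, 0.0486) x1=(-1.1659, -0.2549, 0.1174) x2=(-1.1483, -1.3775, -1.6473)
step 4: x0=(1.4577, 0.2078, 0.0685) x1=(-1.1985, -0.2728, 0.1041) x2=(-1.1346, -1.3738, -1.6804)
step 5: x0=(1.4665, 0.1728, 0.0884) x1=(-1.2314, -0.2905, 0.0912) x2=(-1.1209, -1.3703, -1.7139)
step 6: x0=(1.4761, 0.1381, 0.1086) x1=(-1.2646, -0.3080, 0.0787) x2=(-1.1074, -1.3671, -1.7477)
step 7: x0=(1.4865, 0.1036, 0.1288) x1=(-1.2981, -0.3253, 0.0666) x2=(-1.0939, -1.3641, -1.7819)
step 8: x0=(1.4975, 0.0694, 0.1493) x1=(-1.3319, -0.3424, 0.0549) x2=(-1.0804, -1.3613, -1.8164)
step 9: x0=(1.5093, 0.0353, 0.1700) x1=(-1.3660, -0.3593, 0.0436) x2=(-1.0670, -1.3587, -1.8513)
step 10: x0=(1.5217, 0.0014, 0.1909) x1=(-1.4004, -0.3760, 0.0327) x2=(-1.0537, -1.3563, -1.8866)
step 11: x0=(1.5348, -0.0324, 0.2119) x1=(-1.4352, -0.3926, 0.0222) x2=(-1.0404, -1.3541, -1.9221)
step 12: x0=(1.5485, -0.0660, 0.2332) x1=(-1.4703, -0.4090, 0.0120) x2=(-1.0271, -1.3520, -1.9581)
step 13: x0=(1.5629, -0.0994, 0.2547) x1=(-1.5056, -0.4253, 0.0022) x2=(-1.0138, -1.3502, -1.9943)
step 14: x0=(1.5779, -0.1326, 0.2764) x1=(-1.5413, -0.4414, -0.0072) x2=(-1.0006, -1.3485, -2.0309)
step 15: x0=(1.5935, -0.1658, 0.2983) x1=(-1.5773, -0.4573, -0.0163) x2=(-0.9873, -1.3469, -2.0678)
step 16: x0=(1.6096, -0.1988, 0.3204) x1=(-1.6137, -0.4732, -0.0250) x2=(-0.9741, -1.3455, -2.1051)
step 17: x0=(1.6263, -0.2317, 0.3428) x1=(-1.6503, -0.4889, -0.0335) x2=(-0.9608, -1.3442, -2.1426)
step 18: x0=(1.6436, -0.2645, 0.3653) x1=(-1.6872, -0.5044, -0.0416) x2=(-0.9476, -1.3431, -2.1805)
step 19: x0=(1.6613, -0.2972, 0.3881) x1=(-1.7244, -0.5199, -0.0494) x2=(-0.9343, -1.3420, -2.2186)
step 20: x0=(1.6796, -0.3298, 0.4112) x1=(-1.7619, -0.5353, -0.0569) x2=(-0.9211, -1.3411, -2.2571)
step 21: x0=(1.6984, -0.3623, 0.4344) x1=(-1.7998, -0.5505, -0.0642) x2=(-0.9078, -1.3403, -2.2958)
step 22: x0=(1.7177, -0.3947, 0.4579) x1=(-1.8379, -0.5657, -0.0711) x2=(-0.8945, -1.3396, -2.3348)
step 23: x0=(1.7374, -0.4270, 0.4816) x1=(-1.8762, -0.5807, -0.0778) x2=(-0.8812, -1.3390, -2.3741)
step 24: x0=(1.7576, -0.4593, 0.5055) x1=(-1.9149, -0.5957, -0.0843) x2=(-0.8679, -1.3384, -2.4136)
step 25: x0=(1.7782, -0.4915, 0.5297) x1=(-1.9538, -0.6106, -0.0905) x2=(-0.8545, -1.3380, -2.4534)
step 26: x0=(1.7993, -0.5237, 0.5540) x1=(-1.9930, -0.6255, -0.0965) x2=(-0.8411, -1.3376, -2.4934)
step 27: x0=(1.8207, -0.5558, 0.5786) x1=(-2.0325, -0.6402, -0.1022) x2=(-0.8277, -1.3373, -2.5337)
step 28: x0=(1.8425, -0.5878, 0.6034) x1=(-2.0722, -0.6549, -0.1078) x2=(-0.8143, -1.3370, -2.5742)
step 29: x0=(1.8647, -0.6199, 0.6284) x1=(-2.1122, -0.6695, -0.1131) x2=(-0.8008, -1.3368, -2.6149)
step 30: x0=(1.8873, -0.6518, 0.6536) x1=(-2.1524, -0.6841, -0.1183) x2=(-0.7874, -1.3367, -2.6559)
step 31: x0=(1.9103, -0.6838, 0.6790) x1=(-2.1928, -0.6987, -0.1232) x2=(-0.7738, -1.3366, -2.6970)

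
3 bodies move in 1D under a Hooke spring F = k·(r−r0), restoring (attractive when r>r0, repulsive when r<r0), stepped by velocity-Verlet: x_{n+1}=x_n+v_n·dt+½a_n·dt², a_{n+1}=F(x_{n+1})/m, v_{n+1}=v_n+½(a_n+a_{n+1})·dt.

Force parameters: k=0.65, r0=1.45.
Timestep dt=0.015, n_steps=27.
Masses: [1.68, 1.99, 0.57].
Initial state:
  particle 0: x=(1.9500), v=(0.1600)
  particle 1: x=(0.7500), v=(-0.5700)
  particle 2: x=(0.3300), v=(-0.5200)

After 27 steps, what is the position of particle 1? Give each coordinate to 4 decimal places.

step 0: x0=(1.9500) x1=(0.7500) x2=(0.3300)
step 1: x0=(1.9524) x1=(0.7415) x2=(0.3221)
step 2: x0=(1.9548) x1=(0.7330) x2=(0.3140)
step 3: x0=(1.9572) x1=(0.7246) x2=(0.3056)
step 4: x0=(1.9596) x1=(0.7163) x2=(0.2971)
step 5: x0=(1.9620) x1=(0.7080) x2=(0.2883)
step 6: x0=(1.9645) x1=(0.6998) x2=(0.2793)
step 7: x0=(1.9669) x1=(0.6916) x2=(0.2701)
step 8: x0=(1.9693) x1=(0.6835) x2=(0.2608)
step 9: x0=(1.9717) x1=(0.6755) x2=(0.2512)
step 10: x0=(1.9740) x1=(0.6675) x2=(0.2414)
step 11: x0=(1.9764) x1=(0.6596) x2=(0.2315)
step 12: x0=(1.9788) x1=(0.6518) x2=(0.2213)
step 13: x0=(1.9811) x1=(0.6440) x2=(0.2110)
step 14: x0=(1.9834) x1=(0.6363) x2=(0.2005)
step 15: x0=(1.9857) x1=(0.6286) x2=(0.1898)
step 16: x0=(1.9880) x1=(0.6211) x2=(0.1789)
step 17: x0=(1.9903) x1=(0.6136) x2=(0.1679)
step 18: x0=(1.9925) x1=(0.6061) x2=(0.1567)
step 19: x0=(1.9947) x1=(0.5987) x2=(0.1454)
step 20: x0=(1.9969) x1=(0.5914) x2=(0.1339)
step 21: x0=(1.9990) x1=(0.5842) x2=(0.1223)
step 22: x0=(2.0011) x1=(0.5771) x2=(0.1105)
step 23: x0=(2.0032) x1=(0.5700) x2=(0.0986)
step 24: x0=(2.0052) x1=(0.5630) x2=(0.0865)
step 25: x0=(2.0072) x1=(0.5560) x2=(0.0743)
step 26: x0=(2.0091) x1=(0.5491) x2=(0.0620)
step 27: x0=(2.0110) x1=(0.5423) x2=(0.0496)

(0.5423)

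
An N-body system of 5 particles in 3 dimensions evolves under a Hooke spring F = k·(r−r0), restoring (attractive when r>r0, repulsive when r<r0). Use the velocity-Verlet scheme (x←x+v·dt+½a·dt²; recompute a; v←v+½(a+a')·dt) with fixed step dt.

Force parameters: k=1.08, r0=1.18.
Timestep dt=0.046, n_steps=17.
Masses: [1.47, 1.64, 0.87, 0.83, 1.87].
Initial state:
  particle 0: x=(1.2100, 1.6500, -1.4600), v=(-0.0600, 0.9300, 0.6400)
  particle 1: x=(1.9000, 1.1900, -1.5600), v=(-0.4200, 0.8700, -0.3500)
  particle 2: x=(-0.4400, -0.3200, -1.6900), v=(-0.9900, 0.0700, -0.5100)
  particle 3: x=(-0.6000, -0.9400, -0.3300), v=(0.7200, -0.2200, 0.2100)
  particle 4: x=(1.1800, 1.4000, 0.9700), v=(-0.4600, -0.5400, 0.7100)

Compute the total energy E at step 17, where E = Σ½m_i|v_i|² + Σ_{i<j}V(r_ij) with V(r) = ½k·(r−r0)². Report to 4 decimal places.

step 0: x0=(1.2100, 1.6500, -1.4600) x1=(1.9000, 1.1900, -1.5600) x2=(-0.4400, -0.3200, -1.6900) x3=(-0.6000, -0.9400, -0.3300) x4=(1.1800, 1.4000, 0.9700)
step 1: x0=(1.2054, 1.6907, -1.4291) x1=(1.8785, 1.2284, -1.5746) x2=(-0.4812, -0.3129, -1.7105) x3=(-0.5614, -0.9436, -0.3217) x4=(1.1577, 1.3736, 0.9994)
step 2: x0=(1.1971, 1.7271, -1.3952) x1=(1.8527, 1.2633, -1.5863) x2=(-0.5135, -0.2979, -1.7247) x3=(-0.5121, -0.9342, -0.3163) x4=(1.1333, 1.3441, 1.0224)
step 3: x0=(1.1851, 1.7590, -1.3585) x1=(1.8226, 1.2948, -1.5950) x2=(-0.5368, -0.2751, -1.7326) x3=(-0.4527, -0.9117, -0.3138) x4=(1.1069, 1.3117, 1.0387)
step 4: x0=(1.1694, 1.7864, -1.3190) x1=(1.7883, 1.3227, -1.6007) x2=(-0.5510, -0.2445, -1.7339) x3=(-0.3838, -0.8764, -0.3141) x4=(1.0784, 1.2766, 1.0484)
step 5: x0=(1.1503, 1.8094, -1.2768) x1=(1.7500, 1.3470, -1.6034) x2=(-0.5560, -0.2062, -1.7285) x3=(-0.3059, -0.8285, -0.3171) x4=(1.0482, 1.2390, 1.0515)
step 6: x0=(1.1277, 1.8278, -1.2319) x1=(1.7078, 1.3678, -1.6031) x2=(-0.5522, -0.1605, -1.7166) x3=(-0.2199, -0.7685, -0.3228) x4=(1.0162, 1.1993, 1.0480)
step 7: x0=(1.1020, 1.8419, -1.1846) x1=(1.6619, 1.3851, -1.5999) x2=(-0.5395, -0.1076, -1.6981) x3=(-0.1266, -0.6969, -0.3311) x4=(0.9826, 1.1576, 1.0382)
step 8: x0=(1.0732, 1.8518, -1.1350) x1=(1.6126, 1.3990, -1.5939) x2=(-0.5185, -0.0480, -1.6732) x3=(-0.0269, -0.6146, -0.3417) x4=(0.9477, 1.1142, 1.0221)
step 9: x0=(1.0417, 1.8575, -1.0832) x1=(1.5601, 1.4098, -1.5851) x2=(-0.4894, 0.0180, -1.6421) x3=(0.0782, -0.5222, -0.3546) x4=(0.9115, 1.0695, 0.9999)
step 10: x0=(1.0077, 1.8594, -1.0293) x1=(1.5047, 1.4174, -1.5736) x2=(-0.4528, 0.0899, -1.6050) x3=(0.1879, -0.4208, -0.3696) x4=(0.8743, 1.0237, 0.9720)
step 11: x0=(0.9716, 1.8578, -0.9737) x1=(1.4467, 1.4222, -1.5596) x2=(-0.4092, 0.1670, -1.5624) x3=(0.3013, -0.3113, -0.3863) x4=(0.8362, 0.9772, 0.9386)
step 12: x0=(0.9335, 1.8528, -0.9164) x1=(1.3865, 1.4244, -1.5431) x2=(-0.3592, 0.2489, -1.5145) x3=(0.4173, -0.1948, -0.4047) x4=(0.7975, 0.9303, 0.9000)
step 13: x0=(0.8938, 1.8448, -0.8576) x1=(1.3243, 1.4243, -1.5243) x2=(-0.3036, 0.3348, -1.4618) x3=(0.5352, -0.0724, -0.4246) x4=(0.7582, 0.8832, 0.8567)
step 14: x0=(0.8529, 1.8343, -0.7975) x1=(1.2606, 1.4221, -1.5034) x2=(-0.2432, 0.4241, -1.4048) x3=(0.6543, 0.0548, -0.4456) x4=(0.7186, 0.8363, 0.8090)
step 15: x0=(0.8109, 1.8216, -0.7364) x1=(1.1956, 1.4182, -1.4805) x2=(-0.1786, 0.5162, -1.3439) x3=(0.7738, 0.1856, -0.4678) x4=(0.6788, 0.7898, 0.7574)
step 16: x0=(0.7681, 1.8071, -0.6743) x1=(1.1296, 1.4128, -1.4559) x2=(-0.1109, 0.6103, -1.2797) x3=(0.8933, 0.3190, -0.4907) x4=(0.6388, 0.7438, 0.7024)
step 17: x0=(0.7249, 1.7912, -0.6114) x1=(1.0631, 1.4063, -1.4297) x2=(-0.0407, 0.7058, -1.2126) x3=(1.0126, 0.4540, -0.5142) x4=(0.5989, 0.6986, 0.6443)
step 0 velocities: v0=(-0.0600, 0.9300, 0.6400) v1=(-0.4200, 0.8700, -0.3500) v2=(-0.9900, 0.0700, -0.5100) v3=(0.7200, -0.2200, 0.2100) v4=(-0.4600, -0.5400, 0.7100)
step 0: KE=3.5421, PE=15.3551, E=18.8973
step 17 velocities: v0=(-0.9439, -0.3561, 1.3750) v1=(-1.4513, -0.1505, 0.5825) v2=(1.5437, 2.0825, 1.4839) v3=(2.5881, 2.9459, -0.5141) v4=(-0.8686, -0.9755, -1.2918)
step 17: KE=17.6889, PE=1.1858, E=18.8747

18.8747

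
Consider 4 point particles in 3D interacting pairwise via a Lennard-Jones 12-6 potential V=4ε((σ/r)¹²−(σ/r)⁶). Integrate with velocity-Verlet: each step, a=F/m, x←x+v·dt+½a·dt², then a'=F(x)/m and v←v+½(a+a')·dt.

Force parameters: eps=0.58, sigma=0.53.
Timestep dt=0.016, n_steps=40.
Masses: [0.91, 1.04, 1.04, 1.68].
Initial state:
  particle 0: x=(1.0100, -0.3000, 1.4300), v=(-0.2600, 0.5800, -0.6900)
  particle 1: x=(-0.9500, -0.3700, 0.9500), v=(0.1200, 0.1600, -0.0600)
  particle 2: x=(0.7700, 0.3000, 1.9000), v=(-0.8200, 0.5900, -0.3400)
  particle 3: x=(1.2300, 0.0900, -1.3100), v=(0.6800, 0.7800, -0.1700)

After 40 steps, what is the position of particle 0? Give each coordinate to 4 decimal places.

step 0: x0=(1.0100, -0.3000, 1.4300) x1=(-0.9500, -0.3700, 0.9500) x2=(0.7700, 0.3000, 1.9000) x3=(1.2300, 0.0900, -1.3100)
step 1: x0=(1.0058, -0.2906, 1.4191) x1=(-0.9481, -0.3674, 0.9490) x2=(0.7569, 0.3093, 1.8945) x3=(1.2409, 0.1025, -1.3127)
step 2: x0=(1.0015, -0.2809, 1.4083) x1=(-0.9462, -0.3649, 0.9481) x2=(0.7439, 0.3184, 1.8888) x3=(1.2518, 0.1150, -1.3154)
step 3: x0=(0.9971, -0.2710, 1.3978) x1=(-0.9442, -0.3623, 0.9471) x2=(0.7310, 0.3273, 1.8829) x3=(1.2626, 0.1274, -1.3182)
step 4: x0=(0.9925, -0.2609, 1.3874) x1=(-0.9423, -0.3598, 0.9462) x2=(0.7182, 0.3360, 1.8769) x3=(1.2735, 0.1399, -1.3209)
step 5: x0=(0.9879, -0.2506, 1.3772) x1=(-0.9404, -0.3572, 0.9452) x2=(0.7055, 0.3446, 1.8707) x3=(1.2844, 0.1524, -1.3236)
step 6: x0=(0.9832, -0.2400, 1.3672) x1=(-0.9385, -0.3546, 0.9442) x2=(0.6929, 0.3529, 1.8644) x3=(1.2953, 0.1649, -1.3263)
step 7: x0=(0.9784, -0.2293, 1.3573) x1=(-0.9365, -0.3521, 0.9433) x2=(0.6803, 0.3610, 1.8579) x3=(1.3062, 0.1774, -1.3290)
step 8: x0=(0.9735, -0.2183, 1.3477) x1=(-0.9346, -0.3495, 0.9423) x2=(0.6679, 0.3690, 1.8512) x3=(1.3170, 0.1898, -1.3318)
step 9: x0=(0.9684, -0.2072, 1.3381) x1=(-0.9327, -0.3470, 0.9414) x2=(0.6555, 0.3768, 1.8445) x3=(1.3279, 0.2023, -1.3345)
step 10: x0=(0.9633, -0.1959, 1.3288) x1=(-0.9307, -0.3444, 0.9404) x2=(0.6432, 0.3845, 1.8375) x3=(1.3388, 0.2148, -1.3372)
step 11: x0=(0.9581, -0.1843, 1.3196) x1=(-0.9288, -0.3418, 0.9395) x2=(0.6310, 0.3919, 1.8305) x3=(1.3497, 0.2273, -1.3399)
step 12: x0=(0.9527, -0.1726, 1.3106) x1=(-0.9269, -0.3393, 0.9385) x2=(0.6189, 0.3993, 1.8233) x3=(1.3606, 0.2398, -1.3426)
step 13: x0=(0.9473, -0.1608, 1.3017) x1=(-0.9249, -0.3367, 0.9376) x2=(0.6069, 0.4064, 1.8159) x3=(1.3714, 0.2522, -1.3454)
step 14: x0=(0.9418, -0.1487, 1.2930) x1=(-0.9230, -0.3341, 0.9366) x2=(0.5950, 0.4135, 1.8084) x3=(1.3823, 0.2647, -1.3481)
step 15: x0=(0.9361, -0.1365, 1.2844) x1=(-0.9211, -0.3316, 0.9356) x2=(0.5831, 0.4203, 1.8008) x3=(1.3932, 0.2772, -1.3508)
step 16: x0=(0.9304, -0.1241, 1.2761) x1=(-0.9191, -0.3290, 0.9347) x2=(0.5714, 0.4270, 1.7930) x3=(1.4041, 0.2897, -1.3535)
step 17: x0=(0.9245, -0.1115, 1.2678) x1=(-0.9172, -0.3264, 0.9337) x2=(0.5597, 0.4336, 1.7851) x3=(1.4150, 0.3022, -1.3562)
step 18: x0=(0.9185, -0.0988, 1.2598) x1=(-0.9153, -0.3239, 0.9328) x2=(0.5482, 0.4400, 1.7771) x3=(1.4258, 0.3146, -1.3590)
step 19: x0=(0.9124, -0.0859, 1.2519) x1=(-0.9133, -0.3213, 0.9318) x2=(0.5368, 0.4462, 1.7689) x3=(1.4367, 0.3271, -1.3617)
step 20: x0=(0.9061, -0.0728, 1.2442) x1=(-0.9114, -0.3187, 0.9309) x2=(0.5255, 0.4523, 1.7605) x3=(1.4476, 0.3396, -1.3644)
step 21: x0=(0.8998, -0.0595, 1.2366) x1=(-0.9094, -0.3162, 0.9299) x2=(0.5142, 0.4583, 1.7520) x3=(1.4585, 0.3521, -1.3671)
step 22: x0=(0.8933, -0.0460, 1.2292) x1=(-0.9075, -0.3136, 0.9290) x2=(0.5031, 0.4640, 1.7433) x3=(1.4694, 0.3646, -1.3698)
step 23: x0=(0.8866, -0.0324, 1.2220) x1=(-0.9055, -0.3110, 0.9280) x2=(0.4922, 0.4697, 1.7345) x3=(1.4802, 0.3770, -1.3725)
step 24: x0=(0.8798, -0.0186, 1.2150) x1=(-0.9036, -0.3085, 0.9271) x2=(0.4813, 0.4751, 1.7255) x3=(1.4911, 0.3895, -1.3753)
step 25: x0=(0.8729, -0.0046, 1.2082) x1=(-0.9016, -0.3059, 0.9261) x2=(0.4706, 0.4804, 1.7164) x3=(1.5020, 0.4020, -1.3780)
step 26: x0=(0.8658, 0.0096, 1.2016) x1=(-0.8996, -0.3033, 0.9252) x2=(0.4600, 0.4855, 1.7071) x3=(1.5129, 0.4145, -1.3807)
step 27: x0=(0.8585, 0.0240, 1.1952) x1=(-0.8977, -0.3008, 0.9242) x2=(0.4496, 0.4905, 1.6975) x3=(1.5238, 0.4270, -1.3834)
step 28: x0=(0.8511, 0.0386, 1.1890) x1=(-0.8957, -0.2982, 0.9233) x2=(0.4393, 0.4953, 1.6878) x3=(1.5346, 0.4394, -1.3861)
step 29: x0=(0.8434, 0.0534, 1.1831) x1=(-0.8938, -0.2956, 0.9224) x2=(0.4292, 0.4999, 1.6779) x3=(1.5455, 0.4519, -1.3889)
step 30: x0=(0.8356, 0.0684, 1.1774) x1=(-0.8918, -0.2930, 0.9214) x2=(0.4192, 0.5043, 1.6678) x3=(1.5564, 0.4644, -1.3916)
step 31: x0=(0.8275, 0.0837, 1.1719) x1=(-0.8898, -0.2905, 0.9205) x2=(0.4095, 0.5085, 1.6574) x3=(1.5673, 0.4769, -1.3943)
step 32: x0=(0.8192, 0.0992, 1.1667) x1=(-0.8879, -0.2879, 0.9195) x2=(0.3999, 0.5125, 1.6469) x3=(1.5782, 0.4894, -1.3970)
step 33: x0=(0.8107, 0.1149, 1.1618) x1=(-0.8859, -0.2853, 0.9186) x2=(0.3906, 0.5162, 1.6360) x3=(1.5890, 0.5018, -1.3997)
step 34: x0=(0.8018, 0.1309, 1.1573) x1=(-0.8839, -0.2827, 0.9177) x2=(0.3815, 0.5198, 1.6249) x3=(1.5999, 0.5143, -1.4024)
step 35: x0=(0.7927, 0.1472, 1.1530) x1=(-0.8819, -0.2801, 0.9167) x2=(0.3727, 0.5231, 1.6135) x3=(1.6108, 0.5268, -1.4052)
step 36: x0=(0.7833, 0.1637, 1.1491) x1=(-0.8799, -0.2776, 0.9158) x2=(0.3641, 0.5261, 1.6018) x3=(1.6217, 0.5393, -1.4079)
step 37: x0=(0.7734, 0.1806, 1.1456) x1=(-0.8779, -0.2750, 0.9148) x2=(0.3559, 0.5289, 1.5897) x3=(1.6325, 0.5518, -1.4106)
step 38: x0=(0.7632, 0.1978, 1.1425) x1=(-0.8759, -0.2724, 0.9139) x2=(0.3480, 0.5314, 1.5773) x3=(1.6434, 0.5642, -1.4133)
step 39: x0=(0.7526, 0.2153, 1.1398) x1=(-0.8740, -0.2698, 0.9130) x2=(0.3404, 0.5336, 1.5645) x3=(1.6543, 0.5767, -1.4160)
step 40: x0=(0.7416, 0.2332, 1.1376) x1=(-0.8720, -0.2672, 0.9120) x2=(0.3333, 0.5355, 1.5513) x3=(1.6652, 0.5892, -1.4188)

(0.7416, 0.2332, 1.1376)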